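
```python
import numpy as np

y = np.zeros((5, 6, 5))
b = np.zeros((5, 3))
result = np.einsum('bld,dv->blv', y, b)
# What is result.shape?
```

(5, 6, 3)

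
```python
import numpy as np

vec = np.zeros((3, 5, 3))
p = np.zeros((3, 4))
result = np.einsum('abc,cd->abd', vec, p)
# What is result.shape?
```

(3, 5, 4)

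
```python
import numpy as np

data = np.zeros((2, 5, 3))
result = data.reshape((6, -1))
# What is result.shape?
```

(6, 5)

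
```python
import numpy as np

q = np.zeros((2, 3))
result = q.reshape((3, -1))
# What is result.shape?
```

(3, 2)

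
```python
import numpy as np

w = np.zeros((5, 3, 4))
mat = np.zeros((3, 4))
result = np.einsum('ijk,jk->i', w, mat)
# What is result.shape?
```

(5,)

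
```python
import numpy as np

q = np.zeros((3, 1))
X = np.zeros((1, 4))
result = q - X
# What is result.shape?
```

(3, 4)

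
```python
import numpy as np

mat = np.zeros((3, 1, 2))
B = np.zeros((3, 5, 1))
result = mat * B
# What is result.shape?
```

(3, 5, 2)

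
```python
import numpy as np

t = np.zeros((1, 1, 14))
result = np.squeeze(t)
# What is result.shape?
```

(14,)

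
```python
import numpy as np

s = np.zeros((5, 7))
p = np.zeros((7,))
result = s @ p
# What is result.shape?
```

(5,)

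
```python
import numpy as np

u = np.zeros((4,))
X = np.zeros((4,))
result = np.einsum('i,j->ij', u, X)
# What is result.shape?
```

(4, 4)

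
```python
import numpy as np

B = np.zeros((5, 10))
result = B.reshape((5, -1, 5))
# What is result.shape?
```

(5, 2, 5)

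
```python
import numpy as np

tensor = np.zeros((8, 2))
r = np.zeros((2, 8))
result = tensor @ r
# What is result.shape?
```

(8, 8)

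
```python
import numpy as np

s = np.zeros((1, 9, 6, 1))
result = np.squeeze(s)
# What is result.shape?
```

(9, 6)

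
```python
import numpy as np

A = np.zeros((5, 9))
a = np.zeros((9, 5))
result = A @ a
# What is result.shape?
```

(5, 5)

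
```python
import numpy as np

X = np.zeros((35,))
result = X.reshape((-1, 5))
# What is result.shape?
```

(7, 5)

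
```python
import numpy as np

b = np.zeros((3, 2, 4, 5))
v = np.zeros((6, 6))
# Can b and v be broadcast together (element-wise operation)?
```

No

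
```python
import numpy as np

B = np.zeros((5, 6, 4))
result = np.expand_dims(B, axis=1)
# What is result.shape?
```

(5, 1, 6, 4)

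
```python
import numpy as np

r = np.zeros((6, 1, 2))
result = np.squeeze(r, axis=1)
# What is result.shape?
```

(6, 2)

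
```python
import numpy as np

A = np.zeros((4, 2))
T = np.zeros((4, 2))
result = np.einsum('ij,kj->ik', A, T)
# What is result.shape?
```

(4, 4)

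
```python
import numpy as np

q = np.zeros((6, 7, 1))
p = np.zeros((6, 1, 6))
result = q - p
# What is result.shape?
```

(6, 7, 6)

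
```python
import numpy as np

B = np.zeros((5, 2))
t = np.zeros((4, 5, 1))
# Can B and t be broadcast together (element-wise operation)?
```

Yes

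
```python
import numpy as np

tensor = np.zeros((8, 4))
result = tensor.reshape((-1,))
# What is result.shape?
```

(32,)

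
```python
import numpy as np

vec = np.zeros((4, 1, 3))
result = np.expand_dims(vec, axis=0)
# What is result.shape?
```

(1, 4, 1, 3)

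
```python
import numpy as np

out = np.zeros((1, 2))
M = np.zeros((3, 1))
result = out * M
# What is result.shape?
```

(3, 2)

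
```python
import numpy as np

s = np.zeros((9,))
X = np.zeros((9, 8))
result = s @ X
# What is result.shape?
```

(8,)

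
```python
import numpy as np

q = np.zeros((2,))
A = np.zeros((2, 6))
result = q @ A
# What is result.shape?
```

(6,)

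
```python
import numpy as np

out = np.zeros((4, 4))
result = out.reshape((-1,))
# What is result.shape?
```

(16,)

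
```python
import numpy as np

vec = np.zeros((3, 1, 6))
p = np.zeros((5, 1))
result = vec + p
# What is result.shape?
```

(3, 5, 6)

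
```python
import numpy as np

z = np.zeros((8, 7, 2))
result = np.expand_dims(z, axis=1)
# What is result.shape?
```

(8, 1, 7, 2)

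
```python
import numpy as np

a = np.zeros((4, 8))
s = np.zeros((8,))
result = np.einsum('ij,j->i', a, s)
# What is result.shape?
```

(4,)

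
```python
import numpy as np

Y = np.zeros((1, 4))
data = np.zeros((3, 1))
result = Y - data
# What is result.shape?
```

(3, 4)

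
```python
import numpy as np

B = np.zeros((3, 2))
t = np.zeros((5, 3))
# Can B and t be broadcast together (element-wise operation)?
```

No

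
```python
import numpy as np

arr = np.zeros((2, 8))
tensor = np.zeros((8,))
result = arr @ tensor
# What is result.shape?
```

(2,)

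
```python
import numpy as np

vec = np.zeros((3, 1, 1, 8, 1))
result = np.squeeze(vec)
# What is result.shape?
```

(3, 8)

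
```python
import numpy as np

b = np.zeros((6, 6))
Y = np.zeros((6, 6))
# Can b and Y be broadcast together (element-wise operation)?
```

Yes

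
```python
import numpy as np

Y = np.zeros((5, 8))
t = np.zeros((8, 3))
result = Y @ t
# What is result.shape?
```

(5, 3)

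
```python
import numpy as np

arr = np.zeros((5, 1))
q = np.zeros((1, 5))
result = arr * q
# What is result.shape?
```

(5, 5)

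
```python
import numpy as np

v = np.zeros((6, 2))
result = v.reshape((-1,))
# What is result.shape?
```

(12,)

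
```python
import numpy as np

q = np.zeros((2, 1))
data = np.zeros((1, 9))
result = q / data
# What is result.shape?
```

(2, 9)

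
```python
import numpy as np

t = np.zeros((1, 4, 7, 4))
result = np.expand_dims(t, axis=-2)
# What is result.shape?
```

(1, 4, 7, 1, 4)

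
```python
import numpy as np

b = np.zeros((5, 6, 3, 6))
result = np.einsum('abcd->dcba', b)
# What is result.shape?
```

(6, 3, 6, 5)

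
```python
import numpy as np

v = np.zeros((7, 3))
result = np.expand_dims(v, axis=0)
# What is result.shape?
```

(1, 7, 3)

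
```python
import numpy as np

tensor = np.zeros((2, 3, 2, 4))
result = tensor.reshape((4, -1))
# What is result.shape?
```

(4, 12)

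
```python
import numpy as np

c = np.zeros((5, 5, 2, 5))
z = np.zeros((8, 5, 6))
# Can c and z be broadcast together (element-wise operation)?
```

No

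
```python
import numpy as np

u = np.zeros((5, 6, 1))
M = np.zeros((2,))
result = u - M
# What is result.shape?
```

(5, 6, 2)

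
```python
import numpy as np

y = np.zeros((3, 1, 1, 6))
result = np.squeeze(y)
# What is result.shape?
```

(3, 6)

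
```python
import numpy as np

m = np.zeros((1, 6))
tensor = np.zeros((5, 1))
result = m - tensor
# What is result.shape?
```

(5, 6)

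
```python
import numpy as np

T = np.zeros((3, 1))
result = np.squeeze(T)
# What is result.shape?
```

(3,)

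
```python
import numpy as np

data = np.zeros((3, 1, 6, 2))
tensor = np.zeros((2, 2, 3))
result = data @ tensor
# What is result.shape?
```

(3, 2, 6, 3)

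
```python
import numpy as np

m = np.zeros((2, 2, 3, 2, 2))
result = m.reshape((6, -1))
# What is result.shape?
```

(6, 8)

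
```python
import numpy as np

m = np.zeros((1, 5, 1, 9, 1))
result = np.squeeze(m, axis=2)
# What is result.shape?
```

(1, 5, 9, 1)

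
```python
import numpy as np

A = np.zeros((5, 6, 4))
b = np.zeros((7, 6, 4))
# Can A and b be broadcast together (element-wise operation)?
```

No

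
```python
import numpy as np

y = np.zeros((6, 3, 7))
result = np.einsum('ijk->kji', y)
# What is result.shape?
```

(7, 3, 6)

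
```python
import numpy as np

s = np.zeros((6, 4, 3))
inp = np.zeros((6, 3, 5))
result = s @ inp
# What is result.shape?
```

(6, 4, 5)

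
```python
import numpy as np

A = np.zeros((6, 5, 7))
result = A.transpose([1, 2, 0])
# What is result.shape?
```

(5, 7, 6)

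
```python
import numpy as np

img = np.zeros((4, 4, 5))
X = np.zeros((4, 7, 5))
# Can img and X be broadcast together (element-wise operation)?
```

No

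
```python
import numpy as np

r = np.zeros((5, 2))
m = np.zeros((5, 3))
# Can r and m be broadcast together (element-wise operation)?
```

No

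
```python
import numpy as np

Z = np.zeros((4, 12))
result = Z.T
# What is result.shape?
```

(12, 4)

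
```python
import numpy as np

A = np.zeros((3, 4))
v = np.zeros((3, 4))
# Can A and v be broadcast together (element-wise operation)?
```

Yes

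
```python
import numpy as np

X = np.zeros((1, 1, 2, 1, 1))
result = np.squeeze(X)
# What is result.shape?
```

(2,)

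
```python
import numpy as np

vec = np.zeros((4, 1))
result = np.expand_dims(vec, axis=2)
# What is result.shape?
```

(4, 1, 1)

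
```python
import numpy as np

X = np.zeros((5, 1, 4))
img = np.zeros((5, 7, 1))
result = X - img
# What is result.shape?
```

(5, 7, 4)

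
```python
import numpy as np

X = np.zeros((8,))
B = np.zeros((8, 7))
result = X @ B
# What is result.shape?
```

(7,)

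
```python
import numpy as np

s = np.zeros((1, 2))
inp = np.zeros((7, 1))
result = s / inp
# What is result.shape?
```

(7, 2)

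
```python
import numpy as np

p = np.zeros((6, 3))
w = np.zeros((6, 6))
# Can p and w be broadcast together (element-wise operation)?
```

No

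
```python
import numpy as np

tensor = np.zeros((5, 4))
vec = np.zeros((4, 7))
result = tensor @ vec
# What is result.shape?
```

(5, 7)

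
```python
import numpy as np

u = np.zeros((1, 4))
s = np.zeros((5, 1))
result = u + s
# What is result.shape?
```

(5, 4)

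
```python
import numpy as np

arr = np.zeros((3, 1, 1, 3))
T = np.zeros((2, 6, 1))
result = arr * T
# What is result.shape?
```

(3, 2, 6, 3)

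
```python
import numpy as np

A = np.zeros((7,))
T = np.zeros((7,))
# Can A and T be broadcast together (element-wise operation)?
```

Yes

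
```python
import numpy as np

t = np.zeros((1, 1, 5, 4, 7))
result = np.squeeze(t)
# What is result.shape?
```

(5, 4, 7)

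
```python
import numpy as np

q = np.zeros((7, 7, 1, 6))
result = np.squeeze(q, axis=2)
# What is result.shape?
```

(7, 7, 6)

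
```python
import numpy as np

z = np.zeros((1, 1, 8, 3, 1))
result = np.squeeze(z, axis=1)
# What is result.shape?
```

(1, 8, 3, 1)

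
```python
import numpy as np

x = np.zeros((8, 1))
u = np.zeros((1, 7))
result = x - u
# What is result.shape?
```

(8, 7)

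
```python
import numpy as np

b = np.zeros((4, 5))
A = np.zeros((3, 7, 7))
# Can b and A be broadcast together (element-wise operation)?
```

No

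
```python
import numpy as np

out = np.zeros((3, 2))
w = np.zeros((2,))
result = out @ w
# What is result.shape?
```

(3,)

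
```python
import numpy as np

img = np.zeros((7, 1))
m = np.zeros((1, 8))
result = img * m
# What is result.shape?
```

(7, 8)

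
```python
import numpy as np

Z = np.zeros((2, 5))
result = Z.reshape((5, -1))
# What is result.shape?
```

(5, 2)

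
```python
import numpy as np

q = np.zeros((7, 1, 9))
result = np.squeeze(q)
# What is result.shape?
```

(7, 9)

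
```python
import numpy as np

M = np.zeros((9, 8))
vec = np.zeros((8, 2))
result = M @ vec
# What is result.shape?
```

(9, 2)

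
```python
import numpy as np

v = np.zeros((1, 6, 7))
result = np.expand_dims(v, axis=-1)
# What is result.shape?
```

(1, 6, 7, 1)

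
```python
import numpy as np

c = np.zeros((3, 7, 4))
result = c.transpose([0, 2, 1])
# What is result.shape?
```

(3, 4, 7)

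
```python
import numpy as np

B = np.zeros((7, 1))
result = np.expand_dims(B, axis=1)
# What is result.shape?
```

(7, 1, 1)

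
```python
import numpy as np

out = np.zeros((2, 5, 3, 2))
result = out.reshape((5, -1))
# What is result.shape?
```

(5, 12)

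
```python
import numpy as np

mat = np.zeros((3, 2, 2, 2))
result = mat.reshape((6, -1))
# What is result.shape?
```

(6, 4)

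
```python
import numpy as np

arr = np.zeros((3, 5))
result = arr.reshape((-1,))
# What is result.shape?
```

(15,)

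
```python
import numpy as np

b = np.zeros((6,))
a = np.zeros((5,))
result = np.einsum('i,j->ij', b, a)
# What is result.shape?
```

(6, 5)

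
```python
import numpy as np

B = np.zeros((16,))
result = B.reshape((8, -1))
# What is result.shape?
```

(8, 2)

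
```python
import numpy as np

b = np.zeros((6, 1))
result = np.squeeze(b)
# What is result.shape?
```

(6,)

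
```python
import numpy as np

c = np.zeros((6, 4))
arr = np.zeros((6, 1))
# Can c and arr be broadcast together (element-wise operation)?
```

Yes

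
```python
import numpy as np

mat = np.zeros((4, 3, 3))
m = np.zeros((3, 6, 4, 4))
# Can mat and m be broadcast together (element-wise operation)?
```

No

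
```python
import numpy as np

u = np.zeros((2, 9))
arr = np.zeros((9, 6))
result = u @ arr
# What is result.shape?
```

(2, 6)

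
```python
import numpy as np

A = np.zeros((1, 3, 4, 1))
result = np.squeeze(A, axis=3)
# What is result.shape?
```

(1, 3, 4)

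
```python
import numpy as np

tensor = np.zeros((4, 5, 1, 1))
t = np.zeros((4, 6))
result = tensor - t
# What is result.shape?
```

(4, 5, 4, 6)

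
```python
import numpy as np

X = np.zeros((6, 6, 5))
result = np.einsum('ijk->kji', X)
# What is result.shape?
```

(5, 6, 6)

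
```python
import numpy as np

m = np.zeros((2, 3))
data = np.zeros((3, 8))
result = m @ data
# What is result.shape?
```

(2, 8)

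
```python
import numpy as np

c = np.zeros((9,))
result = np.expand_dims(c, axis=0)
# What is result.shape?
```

(1, 9)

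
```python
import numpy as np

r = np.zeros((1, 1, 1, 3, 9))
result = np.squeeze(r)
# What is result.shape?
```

(3, 9)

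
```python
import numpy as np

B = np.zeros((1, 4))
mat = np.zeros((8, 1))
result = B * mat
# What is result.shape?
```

(8, 4)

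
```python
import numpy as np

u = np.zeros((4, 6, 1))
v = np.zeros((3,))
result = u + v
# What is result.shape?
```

(4, 6, 3)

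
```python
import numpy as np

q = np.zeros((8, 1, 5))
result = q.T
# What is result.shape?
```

(5, 1, 8)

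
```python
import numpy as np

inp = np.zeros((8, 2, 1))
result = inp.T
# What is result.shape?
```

(1, 2, 8)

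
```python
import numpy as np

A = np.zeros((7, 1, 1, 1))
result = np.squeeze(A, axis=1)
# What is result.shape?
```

(7, 1, 1)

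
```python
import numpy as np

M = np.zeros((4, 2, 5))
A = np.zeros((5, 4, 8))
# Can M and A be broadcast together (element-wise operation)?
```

No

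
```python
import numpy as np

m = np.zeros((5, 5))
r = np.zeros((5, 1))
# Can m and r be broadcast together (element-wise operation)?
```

Yes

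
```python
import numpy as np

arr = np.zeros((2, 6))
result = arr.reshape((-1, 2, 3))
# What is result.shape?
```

(2, 2, 3)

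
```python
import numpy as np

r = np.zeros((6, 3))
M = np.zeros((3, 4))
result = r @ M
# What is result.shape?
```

(6, 4)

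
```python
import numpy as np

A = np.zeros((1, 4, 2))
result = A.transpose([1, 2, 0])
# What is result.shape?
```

(4, 2, 1)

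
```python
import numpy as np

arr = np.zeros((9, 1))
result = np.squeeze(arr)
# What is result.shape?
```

(9,)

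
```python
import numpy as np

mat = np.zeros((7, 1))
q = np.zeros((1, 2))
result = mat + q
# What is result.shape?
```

(7, 2)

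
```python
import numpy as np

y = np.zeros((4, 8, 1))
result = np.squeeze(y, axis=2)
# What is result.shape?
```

(4, 8)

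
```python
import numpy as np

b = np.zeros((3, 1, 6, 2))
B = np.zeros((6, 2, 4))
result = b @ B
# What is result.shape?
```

(3, 6, 6, 4)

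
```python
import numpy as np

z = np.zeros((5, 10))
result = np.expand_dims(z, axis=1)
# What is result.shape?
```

(5, 1, 10)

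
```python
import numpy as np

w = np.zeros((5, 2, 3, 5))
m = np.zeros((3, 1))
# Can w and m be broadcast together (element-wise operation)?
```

Yes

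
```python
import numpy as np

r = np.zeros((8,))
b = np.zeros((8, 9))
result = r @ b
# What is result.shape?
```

(9,)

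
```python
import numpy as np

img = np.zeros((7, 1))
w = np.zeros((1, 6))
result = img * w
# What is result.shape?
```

(7, 6)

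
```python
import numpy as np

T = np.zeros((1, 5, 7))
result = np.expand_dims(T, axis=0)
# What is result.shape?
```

(1, 1, 5, 7)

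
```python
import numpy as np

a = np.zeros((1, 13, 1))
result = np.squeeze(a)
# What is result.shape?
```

(13,)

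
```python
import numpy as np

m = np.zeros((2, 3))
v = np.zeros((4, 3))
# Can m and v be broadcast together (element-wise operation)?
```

No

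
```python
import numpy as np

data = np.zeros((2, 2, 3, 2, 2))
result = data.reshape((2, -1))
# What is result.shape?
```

(2, 24)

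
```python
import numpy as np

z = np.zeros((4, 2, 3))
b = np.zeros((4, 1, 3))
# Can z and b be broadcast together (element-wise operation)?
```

Yes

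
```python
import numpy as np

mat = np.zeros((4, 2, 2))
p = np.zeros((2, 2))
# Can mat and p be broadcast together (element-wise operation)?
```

Yes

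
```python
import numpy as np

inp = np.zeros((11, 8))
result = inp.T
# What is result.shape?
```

(8, 11)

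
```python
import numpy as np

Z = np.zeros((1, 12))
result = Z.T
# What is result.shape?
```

(12, 1)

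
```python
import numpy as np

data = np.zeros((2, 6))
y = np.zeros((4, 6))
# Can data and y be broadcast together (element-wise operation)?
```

No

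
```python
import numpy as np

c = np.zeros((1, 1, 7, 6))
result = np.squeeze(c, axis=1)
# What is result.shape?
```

(1, 7, 6)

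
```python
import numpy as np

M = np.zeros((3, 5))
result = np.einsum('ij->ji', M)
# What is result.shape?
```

(5, 3)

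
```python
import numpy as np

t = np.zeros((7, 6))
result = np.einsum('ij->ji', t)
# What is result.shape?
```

(6, 7)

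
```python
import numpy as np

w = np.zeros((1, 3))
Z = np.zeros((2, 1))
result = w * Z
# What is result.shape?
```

(2, 3)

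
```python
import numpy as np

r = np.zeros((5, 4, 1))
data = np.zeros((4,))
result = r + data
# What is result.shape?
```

(5, 4, 4)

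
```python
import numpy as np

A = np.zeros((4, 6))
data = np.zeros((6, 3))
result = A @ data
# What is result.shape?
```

(4, 3)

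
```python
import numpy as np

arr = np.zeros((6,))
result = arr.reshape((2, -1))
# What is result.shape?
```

(2, 3)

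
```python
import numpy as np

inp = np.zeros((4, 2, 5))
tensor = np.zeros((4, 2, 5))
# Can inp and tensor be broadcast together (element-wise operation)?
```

Yes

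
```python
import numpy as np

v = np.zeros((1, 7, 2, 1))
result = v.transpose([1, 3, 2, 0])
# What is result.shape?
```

(7, 1, 2, 1)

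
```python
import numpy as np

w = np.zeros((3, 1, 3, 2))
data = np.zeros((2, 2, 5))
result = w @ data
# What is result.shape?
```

(3, 2, 3, 5)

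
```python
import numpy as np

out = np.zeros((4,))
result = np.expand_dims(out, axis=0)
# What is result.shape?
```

(1, 4)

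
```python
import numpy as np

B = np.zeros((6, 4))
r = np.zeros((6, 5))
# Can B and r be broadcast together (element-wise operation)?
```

No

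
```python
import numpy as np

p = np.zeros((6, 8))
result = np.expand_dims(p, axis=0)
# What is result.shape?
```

(1, 6, 8)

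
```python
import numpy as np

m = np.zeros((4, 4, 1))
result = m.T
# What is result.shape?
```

(1, 4, 4)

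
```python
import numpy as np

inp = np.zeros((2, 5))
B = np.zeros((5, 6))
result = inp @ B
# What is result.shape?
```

(2, 6)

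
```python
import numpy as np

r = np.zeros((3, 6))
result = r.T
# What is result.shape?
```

(6, 3)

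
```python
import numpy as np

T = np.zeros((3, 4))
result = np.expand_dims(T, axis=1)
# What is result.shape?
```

(3, 1, 4)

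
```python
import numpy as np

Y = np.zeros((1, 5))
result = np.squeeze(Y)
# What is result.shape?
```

(5,)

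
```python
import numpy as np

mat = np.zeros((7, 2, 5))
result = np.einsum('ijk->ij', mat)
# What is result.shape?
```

(7, 2)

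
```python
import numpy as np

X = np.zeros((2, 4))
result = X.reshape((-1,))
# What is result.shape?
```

(8,)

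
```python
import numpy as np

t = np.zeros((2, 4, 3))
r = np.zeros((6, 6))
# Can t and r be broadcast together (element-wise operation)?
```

No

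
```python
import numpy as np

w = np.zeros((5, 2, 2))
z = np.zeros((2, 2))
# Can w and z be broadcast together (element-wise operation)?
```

Yes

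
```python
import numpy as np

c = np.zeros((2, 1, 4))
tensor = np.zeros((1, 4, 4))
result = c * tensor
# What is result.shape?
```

(2, 4, 4)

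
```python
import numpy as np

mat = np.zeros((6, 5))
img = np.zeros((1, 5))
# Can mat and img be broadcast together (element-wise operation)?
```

Yes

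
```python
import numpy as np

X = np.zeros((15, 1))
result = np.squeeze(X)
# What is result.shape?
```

(15,)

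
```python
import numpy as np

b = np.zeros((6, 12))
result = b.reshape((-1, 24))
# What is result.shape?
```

(3, 24)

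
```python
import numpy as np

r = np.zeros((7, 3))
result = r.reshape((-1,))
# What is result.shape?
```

(21,)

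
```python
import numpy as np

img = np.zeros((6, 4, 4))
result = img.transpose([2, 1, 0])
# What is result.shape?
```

(4, 4, 6)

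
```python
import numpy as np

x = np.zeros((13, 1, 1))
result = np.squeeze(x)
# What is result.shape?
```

(13,)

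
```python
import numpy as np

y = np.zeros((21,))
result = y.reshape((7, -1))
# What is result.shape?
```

(7, 3)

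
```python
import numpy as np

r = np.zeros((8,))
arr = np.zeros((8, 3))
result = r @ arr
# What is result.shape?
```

(3,)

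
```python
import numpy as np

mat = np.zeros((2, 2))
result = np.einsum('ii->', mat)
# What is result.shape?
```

()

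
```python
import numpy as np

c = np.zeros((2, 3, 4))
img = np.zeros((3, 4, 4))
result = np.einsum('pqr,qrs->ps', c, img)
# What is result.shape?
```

(2, 4)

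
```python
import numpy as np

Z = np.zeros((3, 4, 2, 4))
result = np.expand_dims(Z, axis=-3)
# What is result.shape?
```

(3, 4, 1, 2, 4)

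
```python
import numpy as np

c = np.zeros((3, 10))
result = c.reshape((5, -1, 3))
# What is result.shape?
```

(5, 2, 3)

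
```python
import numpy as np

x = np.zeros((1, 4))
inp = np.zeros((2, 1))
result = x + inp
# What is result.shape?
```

(2, 4)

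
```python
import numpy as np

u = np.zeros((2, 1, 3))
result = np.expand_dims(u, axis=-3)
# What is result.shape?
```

(2, 1, 1, 3)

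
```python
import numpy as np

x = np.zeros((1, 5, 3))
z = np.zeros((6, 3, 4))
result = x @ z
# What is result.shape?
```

(6, 5, 4)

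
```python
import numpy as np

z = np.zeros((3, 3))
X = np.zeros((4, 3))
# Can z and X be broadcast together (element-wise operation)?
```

No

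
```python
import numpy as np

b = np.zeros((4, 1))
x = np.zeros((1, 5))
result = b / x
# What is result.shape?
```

(4, 5)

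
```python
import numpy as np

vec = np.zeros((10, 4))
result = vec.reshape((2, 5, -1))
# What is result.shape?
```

(2, 5, 4)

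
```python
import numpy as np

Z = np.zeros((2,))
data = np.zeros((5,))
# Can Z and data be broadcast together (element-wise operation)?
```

No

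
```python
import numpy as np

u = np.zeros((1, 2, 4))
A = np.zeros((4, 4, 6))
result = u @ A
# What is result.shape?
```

(4, 2, 6)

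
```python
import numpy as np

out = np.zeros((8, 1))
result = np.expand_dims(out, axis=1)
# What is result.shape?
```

(8, 1, 1)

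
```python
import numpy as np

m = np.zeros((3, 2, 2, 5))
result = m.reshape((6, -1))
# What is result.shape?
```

(6, 10)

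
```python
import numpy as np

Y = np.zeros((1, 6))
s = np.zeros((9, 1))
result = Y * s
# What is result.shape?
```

(9, 6)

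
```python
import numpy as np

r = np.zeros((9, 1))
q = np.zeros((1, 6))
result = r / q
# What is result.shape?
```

(9, 6)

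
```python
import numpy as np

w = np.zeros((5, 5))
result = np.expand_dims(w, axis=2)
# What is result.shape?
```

(5, 5, 1)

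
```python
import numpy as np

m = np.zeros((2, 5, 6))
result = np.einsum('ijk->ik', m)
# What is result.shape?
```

(2, 6)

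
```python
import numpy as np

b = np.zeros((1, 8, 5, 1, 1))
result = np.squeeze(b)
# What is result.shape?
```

(8, 5)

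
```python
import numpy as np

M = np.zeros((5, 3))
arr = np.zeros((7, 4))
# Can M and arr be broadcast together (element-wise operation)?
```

No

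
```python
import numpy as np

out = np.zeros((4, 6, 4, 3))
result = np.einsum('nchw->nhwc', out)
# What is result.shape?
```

(4, 4, 3, 6)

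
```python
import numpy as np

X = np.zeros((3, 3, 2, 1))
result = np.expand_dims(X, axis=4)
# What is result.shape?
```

(3, 3, 2, 1, 1)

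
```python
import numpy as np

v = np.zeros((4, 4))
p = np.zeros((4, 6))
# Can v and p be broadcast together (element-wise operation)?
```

No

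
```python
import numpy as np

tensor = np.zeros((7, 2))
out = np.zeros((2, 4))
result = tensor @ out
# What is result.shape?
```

(7, 4)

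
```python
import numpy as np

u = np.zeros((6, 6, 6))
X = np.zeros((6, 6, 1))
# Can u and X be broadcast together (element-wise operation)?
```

Yes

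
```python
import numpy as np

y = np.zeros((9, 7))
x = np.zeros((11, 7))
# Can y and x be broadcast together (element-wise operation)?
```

No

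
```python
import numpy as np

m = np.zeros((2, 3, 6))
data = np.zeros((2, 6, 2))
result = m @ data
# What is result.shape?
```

(2, 3, 2)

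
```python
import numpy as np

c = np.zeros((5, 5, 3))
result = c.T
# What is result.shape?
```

(3, 5, 5)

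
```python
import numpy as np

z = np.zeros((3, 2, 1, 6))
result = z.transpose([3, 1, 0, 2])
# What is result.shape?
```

(6, 2, 3, 1)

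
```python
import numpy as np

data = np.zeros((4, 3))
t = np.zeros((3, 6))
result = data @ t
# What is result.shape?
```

(4, 6)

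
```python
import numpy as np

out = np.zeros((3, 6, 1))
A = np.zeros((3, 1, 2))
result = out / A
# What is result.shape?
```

(3, 6, 2)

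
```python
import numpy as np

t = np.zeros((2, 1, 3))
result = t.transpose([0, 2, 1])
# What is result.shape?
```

(2, 3, 1)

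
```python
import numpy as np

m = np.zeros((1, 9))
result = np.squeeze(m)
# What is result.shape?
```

(9,)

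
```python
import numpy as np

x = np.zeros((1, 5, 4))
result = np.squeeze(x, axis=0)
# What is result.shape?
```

(5, 4)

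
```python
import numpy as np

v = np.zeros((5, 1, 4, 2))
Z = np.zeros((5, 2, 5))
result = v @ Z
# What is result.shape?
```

(5, 5, 4, 5)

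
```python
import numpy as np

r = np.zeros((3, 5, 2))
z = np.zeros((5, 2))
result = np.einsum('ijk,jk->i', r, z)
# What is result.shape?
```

(3,)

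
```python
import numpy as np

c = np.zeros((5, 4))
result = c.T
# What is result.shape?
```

(4, 5)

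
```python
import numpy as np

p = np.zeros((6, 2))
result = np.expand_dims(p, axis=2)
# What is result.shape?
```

(6, 2, 1)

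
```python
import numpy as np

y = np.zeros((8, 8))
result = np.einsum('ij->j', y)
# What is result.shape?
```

(8,)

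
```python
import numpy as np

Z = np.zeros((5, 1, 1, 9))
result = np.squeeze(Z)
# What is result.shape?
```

(5, 9)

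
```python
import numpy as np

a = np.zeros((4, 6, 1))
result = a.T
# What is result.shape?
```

(1, 6, 4)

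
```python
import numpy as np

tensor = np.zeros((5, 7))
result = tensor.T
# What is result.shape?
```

(7, 5)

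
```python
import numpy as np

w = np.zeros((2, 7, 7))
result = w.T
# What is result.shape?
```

(7, 7, 2)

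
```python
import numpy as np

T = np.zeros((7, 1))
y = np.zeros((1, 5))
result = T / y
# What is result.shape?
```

(7, 5)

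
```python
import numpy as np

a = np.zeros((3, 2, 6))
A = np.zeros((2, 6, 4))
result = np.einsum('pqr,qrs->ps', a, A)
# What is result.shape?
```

(3, 4)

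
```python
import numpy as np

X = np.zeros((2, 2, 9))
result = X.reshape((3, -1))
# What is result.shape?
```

(3, 12)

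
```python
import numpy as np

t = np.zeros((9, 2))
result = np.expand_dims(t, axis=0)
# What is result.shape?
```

(1, 9, 2)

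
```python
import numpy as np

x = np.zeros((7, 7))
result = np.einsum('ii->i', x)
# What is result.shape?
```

(7,)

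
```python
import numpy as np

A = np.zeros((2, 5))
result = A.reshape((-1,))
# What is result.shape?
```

(10,)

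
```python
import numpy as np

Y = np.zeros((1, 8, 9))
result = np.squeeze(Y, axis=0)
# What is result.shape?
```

(8, 9)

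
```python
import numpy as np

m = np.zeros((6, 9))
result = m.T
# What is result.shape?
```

(9, 6)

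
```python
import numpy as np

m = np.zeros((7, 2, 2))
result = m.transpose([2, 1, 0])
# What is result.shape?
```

(2, 2, 7)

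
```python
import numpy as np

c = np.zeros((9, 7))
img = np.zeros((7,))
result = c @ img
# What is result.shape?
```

(9,)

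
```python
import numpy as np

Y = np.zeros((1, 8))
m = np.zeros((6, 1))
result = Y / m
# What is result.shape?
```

(6, 8)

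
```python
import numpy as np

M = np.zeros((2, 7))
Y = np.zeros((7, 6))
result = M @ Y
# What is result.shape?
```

(2, 6)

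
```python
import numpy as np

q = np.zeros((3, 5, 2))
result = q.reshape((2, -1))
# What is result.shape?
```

(2, 15)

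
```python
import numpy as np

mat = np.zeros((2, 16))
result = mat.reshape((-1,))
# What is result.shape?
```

(32,)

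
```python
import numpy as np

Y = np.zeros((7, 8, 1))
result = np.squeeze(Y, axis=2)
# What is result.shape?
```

(7, 8)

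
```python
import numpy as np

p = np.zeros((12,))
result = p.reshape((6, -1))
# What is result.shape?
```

(6, 2)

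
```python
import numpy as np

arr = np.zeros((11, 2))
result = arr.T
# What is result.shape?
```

(2, 11)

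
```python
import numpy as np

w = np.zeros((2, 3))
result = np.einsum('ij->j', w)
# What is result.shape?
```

(3,)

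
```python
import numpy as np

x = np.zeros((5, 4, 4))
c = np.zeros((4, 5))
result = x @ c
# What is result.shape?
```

(5, 4, 5)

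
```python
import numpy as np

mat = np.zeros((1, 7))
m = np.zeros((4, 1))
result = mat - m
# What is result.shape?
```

(4, 7)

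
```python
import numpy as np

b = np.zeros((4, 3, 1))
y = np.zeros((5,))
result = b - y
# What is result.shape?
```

(4, 3, 5)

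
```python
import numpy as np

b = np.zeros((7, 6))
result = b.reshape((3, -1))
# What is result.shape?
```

(3, 14)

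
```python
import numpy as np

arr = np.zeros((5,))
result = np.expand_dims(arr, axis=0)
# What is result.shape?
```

(1, 5)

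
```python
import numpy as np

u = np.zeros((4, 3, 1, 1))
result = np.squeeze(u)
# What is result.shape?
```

(4, 3)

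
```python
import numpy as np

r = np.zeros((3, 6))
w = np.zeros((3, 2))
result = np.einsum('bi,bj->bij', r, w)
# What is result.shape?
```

(3, 6, 2)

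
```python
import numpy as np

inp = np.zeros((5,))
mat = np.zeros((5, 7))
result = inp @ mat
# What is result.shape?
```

(7,)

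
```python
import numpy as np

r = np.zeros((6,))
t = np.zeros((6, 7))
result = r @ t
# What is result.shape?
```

(7,)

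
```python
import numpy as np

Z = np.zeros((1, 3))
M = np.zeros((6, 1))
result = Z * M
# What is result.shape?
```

(6, 3)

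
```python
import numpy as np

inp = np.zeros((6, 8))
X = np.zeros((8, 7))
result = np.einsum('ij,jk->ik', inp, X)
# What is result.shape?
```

(6, 7)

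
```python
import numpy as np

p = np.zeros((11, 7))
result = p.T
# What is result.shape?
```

(7, 11)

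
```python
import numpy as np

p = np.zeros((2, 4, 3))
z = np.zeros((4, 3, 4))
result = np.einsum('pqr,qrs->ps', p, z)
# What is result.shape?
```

(2, 4)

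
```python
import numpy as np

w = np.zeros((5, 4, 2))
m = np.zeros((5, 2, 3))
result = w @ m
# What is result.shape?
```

(5, 4, 3)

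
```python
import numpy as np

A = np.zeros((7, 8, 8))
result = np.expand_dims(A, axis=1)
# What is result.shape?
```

(7, 1, 8, 8)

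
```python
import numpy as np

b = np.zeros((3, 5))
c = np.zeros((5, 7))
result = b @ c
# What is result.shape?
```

(3, 7)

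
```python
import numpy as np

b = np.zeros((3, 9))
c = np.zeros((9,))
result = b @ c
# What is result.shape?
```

(3,)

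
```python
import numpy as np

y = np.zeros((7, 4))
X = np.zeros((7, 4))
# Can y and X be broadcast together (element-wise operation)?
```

Yes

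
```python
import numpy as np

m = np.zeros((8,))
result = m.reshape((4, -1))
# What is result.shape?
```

(4, 2)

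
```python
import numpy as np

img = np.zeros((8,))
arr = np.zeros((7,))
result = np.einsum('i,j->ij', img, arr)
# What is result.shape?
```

(8, 7)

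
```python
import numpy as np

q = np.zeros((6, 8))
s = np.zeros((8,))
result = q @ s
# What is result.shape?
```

(6,)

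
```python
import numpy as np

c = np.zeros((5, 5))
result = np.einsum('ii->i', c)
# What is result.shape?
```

(5,)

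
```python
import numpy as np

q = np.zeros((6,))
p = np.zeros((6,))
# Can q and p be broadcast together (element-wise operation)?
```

Yes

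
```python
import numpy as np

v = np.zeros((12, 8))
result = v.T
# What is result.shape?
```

(8, 12)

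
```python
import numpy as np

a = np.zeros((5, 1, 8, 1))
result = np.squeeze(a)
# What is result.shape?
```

(5, 8)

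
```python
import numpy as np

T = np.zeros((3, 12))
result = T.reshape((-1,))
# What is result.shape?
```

(36,)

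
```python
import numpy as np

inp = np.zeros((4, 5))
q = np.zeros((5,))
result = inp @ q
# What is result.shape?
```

(4,)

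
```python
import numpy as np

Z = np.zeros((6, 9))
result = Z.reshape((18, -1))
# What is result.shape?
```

(18, 3)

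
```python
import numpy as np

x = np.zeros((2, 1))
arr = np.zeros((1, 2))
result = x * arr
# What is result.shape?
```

(2, 2)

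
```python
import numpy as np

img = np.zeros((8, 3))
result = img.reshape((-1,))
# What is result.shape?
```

(24,)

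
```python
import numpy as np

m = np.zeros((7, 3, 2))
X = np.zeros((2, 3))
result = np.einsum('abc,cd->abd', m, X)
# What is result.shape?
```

(7, 3, 3)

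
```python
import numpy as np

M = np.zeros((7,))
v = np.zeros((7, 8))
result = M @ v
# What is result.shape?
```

(8,)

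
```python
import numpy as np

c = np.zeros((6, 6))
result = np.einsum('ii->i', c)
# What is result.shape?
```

(6,)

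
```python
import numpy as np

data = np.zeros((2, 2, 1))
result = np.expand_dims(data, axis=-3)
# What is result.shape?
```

(2, 1, 2, 1)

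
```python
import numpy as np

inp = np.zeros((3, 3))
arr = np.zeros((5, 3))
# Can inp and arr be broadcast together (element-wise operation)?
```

No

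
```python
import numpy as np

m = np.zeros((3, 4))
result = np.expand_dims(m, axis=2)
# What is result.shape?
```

(3, 4, 1)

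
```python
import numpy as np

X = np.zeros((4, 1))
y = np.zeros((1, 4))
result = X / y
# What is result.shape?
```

(4, 4)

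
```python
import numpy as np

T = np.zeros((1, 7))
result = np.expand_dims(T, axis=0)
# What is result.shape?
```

(1, 1, 7)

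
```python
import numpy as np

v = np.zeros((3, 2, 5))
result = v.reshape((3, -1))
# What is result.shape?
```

(3, 10)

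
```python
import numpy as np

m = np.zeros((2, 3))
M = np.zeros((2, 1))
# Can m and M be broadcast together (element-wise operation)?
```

Yes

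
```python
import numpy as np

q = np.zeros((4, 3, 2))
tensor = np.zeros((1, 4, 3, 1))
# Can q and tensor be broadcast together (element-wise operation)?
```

Yes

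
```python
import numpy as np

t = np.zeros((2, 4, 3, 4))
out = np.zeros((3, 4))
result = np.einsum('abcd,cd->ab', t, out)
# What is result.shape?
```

(2, 4)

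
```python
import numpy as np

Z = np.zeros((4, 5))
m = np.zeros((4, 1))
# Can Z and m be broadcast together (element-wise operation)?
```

Yes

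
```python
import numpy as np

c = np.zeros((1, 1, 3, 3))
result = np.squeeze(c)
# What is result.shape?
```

(3, 3)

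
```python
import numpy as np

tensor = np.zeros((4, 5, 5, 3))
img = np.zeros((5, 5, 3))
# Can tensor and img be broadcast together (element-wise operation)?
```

Yes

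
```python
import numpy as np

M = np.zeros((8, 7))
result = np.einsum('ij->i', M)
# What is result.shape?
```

(8,)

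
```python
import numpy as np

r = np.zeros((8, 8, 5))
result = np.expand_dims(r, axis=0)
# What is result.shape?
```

(1, 8, 8, 5)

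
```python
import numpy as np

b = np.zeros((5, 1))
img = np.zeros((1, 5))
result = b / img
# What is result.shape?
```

(5, 5)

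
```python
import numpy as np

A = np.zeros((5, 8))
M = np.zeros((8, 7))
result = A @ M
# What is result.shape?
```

(5, 7)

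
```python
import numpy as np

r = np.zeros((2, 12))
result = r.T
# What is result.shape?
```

(12, 2)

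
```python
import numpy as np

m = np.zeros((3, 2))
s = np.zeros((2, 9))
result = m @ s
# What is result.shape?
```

(3, 9)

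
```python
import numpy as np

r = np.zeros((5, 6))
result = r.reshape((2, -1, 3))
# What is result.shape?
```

(2, 5, 3)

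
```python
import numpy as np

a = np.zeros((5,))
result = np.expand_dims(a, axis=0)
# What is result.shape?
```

(1, 5)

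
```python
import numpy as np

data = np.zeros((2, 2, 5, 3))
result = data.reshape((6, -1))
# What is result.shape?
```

(6, 10)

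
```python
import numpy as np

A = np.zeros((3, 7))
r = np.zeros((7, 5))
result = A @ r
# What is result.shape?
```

(3, 5)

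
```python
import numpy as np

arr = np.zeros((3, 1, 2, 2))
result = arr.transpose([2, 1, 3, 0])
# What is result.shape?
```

(2, 1, 2, 3)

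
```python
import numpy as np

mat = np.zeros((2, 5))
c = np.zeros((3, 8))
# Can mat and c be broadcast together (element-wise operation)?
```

No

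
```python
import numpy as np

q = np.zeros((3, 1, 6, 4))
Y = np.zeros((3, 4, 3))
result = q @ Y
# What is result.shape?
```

(3, 3, 6, 3)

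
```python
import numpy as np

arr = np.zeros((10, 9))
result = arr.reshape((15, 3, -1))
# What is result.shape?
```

(15, 3, 2)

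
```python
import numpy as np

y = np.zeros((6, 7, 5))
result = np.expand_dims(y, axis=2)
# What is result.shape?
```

(6, 7, 1, 5)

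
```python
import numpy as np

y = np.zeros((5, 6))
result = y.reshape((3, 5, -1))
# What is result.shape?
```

(3, 5, 2)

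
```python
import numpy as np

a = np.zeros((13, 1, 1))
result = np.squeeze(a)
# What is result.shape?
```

(13,)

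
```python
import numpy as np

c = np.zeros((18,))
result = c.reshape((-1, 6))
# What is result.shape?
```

(3, 6)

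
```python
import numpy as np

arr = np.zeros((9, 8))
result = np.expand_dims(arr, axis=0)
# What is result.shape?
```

(1, 9, 8)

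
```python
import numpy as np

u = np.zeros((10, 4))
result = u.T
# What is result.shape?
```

(4, 10)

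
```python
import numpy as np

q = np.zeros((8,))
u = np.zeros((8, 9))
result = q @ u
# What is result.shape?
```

(9,)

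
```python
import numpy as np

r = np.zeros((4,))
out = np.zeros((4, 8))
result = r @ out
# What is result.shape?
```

(8,)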